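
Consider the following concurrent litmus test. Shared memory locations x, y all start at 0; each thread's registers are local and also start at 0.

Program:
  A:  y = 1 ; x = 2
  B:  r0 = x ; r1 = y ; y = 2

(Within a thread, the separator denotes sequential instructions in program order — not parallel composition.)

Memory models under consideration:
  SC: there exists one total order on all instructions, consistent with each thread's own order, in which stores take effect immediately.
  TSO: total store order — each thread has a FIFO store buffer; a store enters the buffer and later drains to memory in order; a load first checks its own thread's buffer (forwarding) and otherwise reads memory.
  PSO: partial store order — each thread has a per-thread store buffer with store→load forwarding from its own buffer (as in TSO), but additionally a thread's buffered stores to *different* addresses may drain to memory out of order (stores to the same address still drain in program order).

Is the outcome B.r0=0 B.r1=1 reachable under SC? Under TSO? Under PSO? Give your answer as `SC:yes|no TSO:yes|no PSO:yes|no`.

SC:yes TSO:yes PSO:yes

outcome vector order: (B.r0,B.r1)
[SC] allowed = {00; 01; 21}
[TSO] allowed = {00; 01; 21}
[PSO] allowed = {00; 01; 20; 21}
target 01 ∈ {SC,TSO,PSO}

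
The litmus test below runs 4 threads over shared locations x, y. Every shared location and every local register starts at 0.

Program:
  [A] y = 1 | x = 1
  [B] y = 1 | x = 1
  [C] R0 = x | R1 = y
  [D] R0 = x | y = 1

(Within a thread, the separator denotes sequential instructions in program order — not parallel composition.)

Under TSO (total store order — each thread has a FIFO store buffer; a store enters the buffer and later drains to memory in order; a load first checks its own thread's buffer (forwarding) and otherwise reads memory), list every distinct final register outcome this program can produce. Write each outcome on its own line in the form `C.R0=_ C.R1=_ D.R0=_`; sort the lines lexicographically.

outcome vector order: (C.R0,C.R1,D.R0)
|TSO outcomes| = 6

C.R0=0 C.R1=0 D.R0=0
C.R0=0 C.R1=0 D.R0=1
C.R0=0 C.R1=1 D.R0=0
C.R0=0 C.R1=1 D.R0=1
C.R0=1 C.R1=1 D.R0=0
C.R0=1 C.R1=1 D.R0=1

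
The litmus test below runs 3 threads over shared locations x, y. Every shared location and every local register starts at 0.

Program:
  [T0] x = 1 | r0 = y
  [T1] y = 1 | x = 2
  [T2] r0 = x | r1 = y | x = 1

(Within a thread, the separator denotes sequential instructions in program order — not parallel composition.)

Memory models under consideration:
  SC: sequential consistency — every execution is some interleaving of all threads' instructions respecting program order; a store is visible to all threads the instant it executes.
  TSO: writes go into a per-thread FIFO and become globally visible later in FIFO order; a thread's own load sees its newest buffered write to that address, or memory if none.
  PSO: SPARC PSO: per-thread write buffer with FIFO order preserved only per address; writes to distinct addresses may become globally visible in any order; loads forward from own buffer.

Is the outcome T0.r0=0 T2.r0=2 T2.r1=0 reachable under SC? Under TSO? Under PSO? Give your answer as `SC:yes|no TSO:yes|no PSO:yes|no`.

outcome vector order: (T0.r0,T2.r0,T2.r1)
SC (10): 000 001 010 011 021 100 101 110 111 121
TSO (10): 000 001 010 011 021 100 101 110 111 121
PSO (12): 000 001 010 011 020 021 100 101 110 111 120 121
target 020 ∈ {PSO}

SC:no TSO:no PSO:yes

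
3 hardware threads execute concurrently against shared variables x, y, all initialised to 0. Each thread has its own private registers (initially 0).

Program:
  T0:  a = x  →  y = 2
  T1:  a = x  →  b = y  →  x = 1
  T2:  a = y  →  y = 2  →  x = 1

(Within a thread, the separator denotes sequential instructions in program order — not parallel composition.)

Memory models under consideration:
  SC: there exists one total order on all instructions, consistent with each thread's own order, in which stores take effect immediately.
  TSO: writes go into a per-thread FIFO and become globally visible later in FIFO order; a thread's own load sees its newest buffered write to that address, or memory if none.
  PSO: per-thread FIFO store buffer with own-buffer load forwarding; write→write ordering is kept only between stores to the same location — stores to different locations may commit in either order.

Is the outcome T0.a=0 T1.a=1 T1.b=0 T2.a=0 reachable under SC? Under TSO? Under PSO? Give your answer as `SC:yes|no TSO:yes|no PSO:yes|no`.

outcome vector order: (T0.a,T1.a,T1.b,T2.a)
under SC → <0 0 0 0> <0 0 0 2> <0 0 2 0> <0 0 2 2> <0 1 2 0> <0 1 2 2> <1 0 0 0> <1 0 0 2> <1 0 2 0> <1 1 2 0>
under TSO → <0 0 0 0> <0 0 0 2> <0 0 2 0> <0 0 2 2> <0 1 2 0> <0 1 2 2> <1 0 0 0> <1 0 0 2> <1 0 2 0> <1 1 2 0>
under PSO → <0 0 0 0> <0 0 0 2> <0 0 2 0> <0 0 2 2> <0 1 0 0> <0 1 2 0> <0 1 2 2> <1 0 0 0> <1 0 0 2> <1 0 2 0> <1 1 0 0> <1 1 2 0>
target <0 1 0 0> ∈ {PSO}

SC:no TSO:no PSO:yes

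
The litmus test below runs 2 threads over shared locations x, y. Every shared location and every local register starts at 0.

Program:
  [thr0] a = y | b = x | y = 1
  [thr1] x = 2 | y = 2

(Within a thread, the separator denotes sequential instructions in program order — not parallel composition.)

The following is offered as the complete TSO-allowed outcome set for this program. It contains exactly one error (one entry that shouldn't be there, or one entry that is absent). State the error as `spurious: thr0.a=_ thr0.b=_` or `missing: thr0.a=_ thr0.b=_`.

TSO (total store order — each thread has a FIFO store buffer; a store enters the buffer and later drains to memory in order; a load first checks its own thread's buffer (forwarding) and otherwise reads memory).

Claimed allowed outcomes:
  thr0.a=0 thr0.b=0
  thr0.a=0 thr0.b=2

outcome vector order: (thr0.a,thr0.b)
TSO: 3 outcomes — {00, 02, 22}
TSO∖claimed = {22}

missing: thr0.a=2 thr0.b=2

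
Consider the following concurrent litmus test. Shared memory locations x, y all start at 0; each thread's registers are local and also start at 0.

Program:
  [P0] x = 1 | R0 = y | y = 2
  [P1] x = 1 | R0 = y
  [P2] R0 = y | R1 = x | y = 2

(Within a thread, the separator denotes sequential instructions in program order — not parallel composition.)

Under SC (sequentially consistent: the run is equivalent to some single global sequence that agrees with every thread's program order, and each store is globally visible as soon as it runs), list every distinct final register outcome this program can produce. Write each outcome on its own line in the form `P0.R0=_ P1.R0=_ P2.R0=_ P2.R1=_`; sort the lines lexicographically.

P0.R0=0 P1.R0=0 P2.R0=0 P2.R1=0
P0.R0=0 P1.R0=0 P2.R0=0 P2.R1=1
P0.R0=0 P1.R0=0 P2.R0=2 P2.R1=1
P0.R0=0 P1.R0=2 P2.R0=0 P2.R1=0
P0.R0=0 P1.R0=2 P2.R0=0 P2.R1=1
P0.R0=0 P1.R0=2 P2.R0=2 P2.R1=1
P0.R0=2 P1.R0=0 P2.R0=0 P2.R1=0
P0.R0=2 P1.R0=0 P2.R0=0 P2.R1=1
P0.R0=2 P1.R0=2 P2.R0=0 P2.R1=0
P0.R0=2 P1.R0=2 P2.R0=0 P2.R1=1

outcome vector order: (P0.R0,P1.R0,P2.R0,P2.R1)
|SC outcomes| = 10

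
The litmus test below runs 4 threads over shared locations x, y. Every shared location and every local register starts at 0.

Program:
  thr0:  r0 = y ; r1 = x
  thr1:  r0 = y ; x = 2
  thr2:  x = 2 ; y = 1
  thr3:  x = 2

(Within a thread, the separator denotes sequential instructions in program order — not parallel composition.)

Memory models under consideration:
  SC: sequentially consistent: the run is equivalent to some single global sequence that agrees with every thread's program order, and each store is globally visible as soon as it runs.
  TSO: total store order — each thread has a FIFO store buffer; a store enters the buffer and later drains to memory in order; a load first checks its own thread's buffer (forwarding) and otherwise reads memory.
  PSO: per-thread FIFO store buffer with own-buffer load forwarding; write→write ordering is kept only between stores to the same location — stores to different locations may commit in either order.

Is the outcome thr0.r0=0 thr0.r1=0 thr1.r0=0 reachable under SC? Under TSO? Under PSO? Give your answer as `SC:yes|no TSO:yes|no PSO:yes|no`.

outcome vector order: (thr0.r0,thr0.r1,thr1.r0)
SC (6): 000, 001, 020, 021, 120, 121
TSO (6): 000, 001, 020, 021, 120, 121
PSO (8): 000, 001, 020, 021, 100, 101, 120, 121
target 000 ∈ {SC,TSO,PSO}

SC:yes TSO:yes PSO:yes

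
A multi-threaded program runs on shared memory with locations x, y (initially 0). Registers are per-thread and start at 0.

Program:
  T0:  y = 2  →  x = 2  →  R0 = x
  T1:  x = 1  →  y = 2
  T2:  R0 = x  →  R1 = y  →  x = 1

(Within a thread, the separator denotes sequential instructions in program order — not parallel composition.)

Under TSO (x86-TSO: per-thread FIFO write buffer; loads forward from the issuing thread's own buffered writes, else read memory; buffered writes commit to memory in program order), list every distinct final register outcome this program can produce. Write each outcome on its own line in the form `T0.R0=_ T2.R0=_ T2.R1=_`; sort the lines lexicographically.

outcome vector order: (T0.R0,T2.R0,T2.R1)
|TSO outcomes| = 10

T0.R0=1 T2.R0=0 T2.R1=0
T0.R0=1 T2.R0=0 T2.R1=2
T0.R0=1 T2.R0=1 T2.R1=0
T0.R0=1 T2.R0=1 T2.R1=2
T0.R0=1 T2.R0=2 T2.R1=2
T0.R0=2 T2.R0=0 T2.R1=0
T0.R0=2 T2.R0=0 T2.R1=2
T0.R0=2 T2.R0=1 T2.R1=0
T0.R0=2 T2.R0=1 T2.R1=2
T0.R0=2 T2.R0=2 T2.R1=2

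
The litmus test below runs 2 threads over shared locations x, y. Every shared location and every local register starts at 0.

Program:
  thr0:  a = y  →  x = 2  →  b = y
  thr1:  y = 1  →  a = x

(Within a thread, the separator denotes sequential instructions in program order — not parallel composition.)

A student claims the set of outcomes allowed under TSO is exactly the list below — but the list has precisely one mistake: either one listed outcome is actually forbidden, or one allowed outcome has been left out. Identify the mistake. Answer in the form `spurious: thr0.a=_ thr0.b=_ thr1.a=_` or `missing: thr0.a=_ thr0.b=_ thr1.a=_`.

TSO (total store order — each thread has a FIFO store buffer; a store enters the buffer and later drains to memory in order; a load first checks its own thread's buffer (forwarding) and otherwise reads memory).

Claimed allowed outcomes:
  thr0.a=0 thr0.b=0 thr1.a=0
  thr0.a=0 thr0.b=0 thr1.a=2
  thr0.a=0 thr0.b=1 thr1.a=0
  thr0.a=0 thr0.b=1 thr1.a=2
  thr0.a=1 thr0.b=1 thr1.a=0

missing: thr0.a=1 thr0.b=1 thr1.a=2

outcome vector order: (thr0.a,thr0.b,thr1.a)
under TSO → 0/0/0; 0/0/2; 0/1/0; 0/1/2; 1/1/0; 1/1/2
TSO∖claimed = {1/1/2}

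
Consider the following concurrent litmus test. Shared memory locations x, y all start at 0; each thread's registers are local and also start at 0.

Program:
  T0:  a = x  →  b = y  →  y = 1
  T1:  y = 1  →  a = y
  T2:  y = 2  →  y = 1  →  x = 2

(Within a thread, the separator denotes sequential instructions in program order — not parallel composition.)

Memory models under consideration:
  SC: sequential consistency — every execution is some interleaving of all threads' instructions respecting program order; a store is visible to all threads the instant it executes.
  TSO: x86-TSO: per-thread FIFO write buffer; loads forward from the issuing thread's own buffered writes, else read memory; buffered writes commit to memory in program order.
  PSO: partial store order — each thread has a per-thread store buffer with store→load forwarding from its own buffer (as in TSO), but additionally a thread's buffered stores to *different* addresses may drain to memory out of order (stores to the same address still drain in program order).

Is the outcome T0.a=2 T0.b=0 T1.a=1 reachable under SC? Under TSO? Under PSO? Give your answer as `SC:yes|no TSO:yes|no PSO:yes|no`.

outcome vector order: (T0.a,T0.b,T1.a)
SC (8): 001 002 011 012 021 022 211 212
TSO (8): 001 002 011 012 021 022 211 212
PSO (12): 001 002 011 012 021 022 201 202 211 212 221 222
target 201 ∈ {PSO}

SC:no TSO:no PSO:yes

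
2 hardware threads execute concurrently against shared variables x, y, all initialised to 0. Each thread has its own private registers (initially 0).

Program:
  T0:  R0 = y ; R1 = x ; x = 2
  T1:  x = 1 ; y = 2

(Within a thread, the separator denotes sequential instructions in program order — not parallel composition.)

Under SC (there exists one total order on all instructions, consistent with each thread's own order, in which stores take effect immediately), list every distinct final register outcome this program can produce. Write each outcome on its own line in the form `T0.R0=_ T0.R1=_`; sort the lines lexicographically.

T0.R0=0 T0.R1=0
T0.R0=0 T0.R1=1
T0.R0=2 T0.R1=1

outcome vector order: (T0.R0,T0.R1)
|SC outcomes| = 3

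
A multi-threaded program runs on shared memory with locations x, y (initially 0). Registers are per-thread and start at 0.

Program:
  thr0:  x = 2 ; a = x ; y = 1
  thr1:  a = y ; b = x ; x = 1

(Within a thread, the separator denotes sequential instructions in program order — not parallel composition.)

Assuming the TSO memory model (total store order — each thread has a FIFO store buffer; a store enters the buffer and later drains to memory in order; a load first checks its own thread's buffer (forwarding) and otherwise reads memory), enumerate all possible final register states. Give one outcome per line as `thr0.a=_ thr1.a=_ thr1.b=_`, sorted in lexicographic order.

thr0.a=1 thr1.a=0 thr1.b=0
thr0.a=1 thr1.a=0 thr1.b=2
thr0.a=2 thr1.a=0 thr1.b=0
thr0.a=2 thr1.a=0 thr1.b=2
thr0.a=2 thr1.a=1 thr1.b=2

outcome vector order: (thr0.a,thr1.a,thr1.b)
|TSO outcomes| = 5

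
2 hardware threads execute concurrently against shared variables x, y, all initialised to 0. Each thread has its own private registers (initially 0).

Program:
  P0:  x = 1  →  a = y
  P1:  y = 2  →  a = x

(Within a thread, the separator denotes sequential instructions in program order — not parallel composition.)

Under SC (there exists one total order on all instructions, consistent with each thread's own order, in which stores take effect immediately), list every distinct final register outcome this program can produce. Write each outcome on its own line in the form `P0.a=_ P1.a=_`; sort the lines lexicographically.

outcome vector order: (P0.a,P1.a)
|SC outcomes| = 3

P0.a=0 P1.a=1
P0.a=2 P1.a=0
P0.a=2 P1.a=1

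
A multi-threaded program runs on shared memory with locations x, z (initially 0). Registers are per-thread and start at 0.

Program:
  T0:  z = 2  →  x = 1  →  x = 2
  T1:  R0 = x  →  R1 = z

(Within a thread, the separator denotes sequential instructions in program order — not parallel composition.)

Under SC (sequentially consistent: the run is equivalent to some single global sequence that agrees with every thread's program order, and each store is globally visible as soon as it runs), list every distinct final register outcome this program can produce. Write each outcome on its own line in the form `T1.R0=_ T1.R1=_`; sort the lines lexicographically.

T1.R0=0 T1.R1=0
T1.R0=0 T1.R1=2
T1.R0=1 T1.R1=2
T1.R0=2 T1.R1=2

outcome vector order: (T1.R0,T1.R1)
|SC outcomes| = 4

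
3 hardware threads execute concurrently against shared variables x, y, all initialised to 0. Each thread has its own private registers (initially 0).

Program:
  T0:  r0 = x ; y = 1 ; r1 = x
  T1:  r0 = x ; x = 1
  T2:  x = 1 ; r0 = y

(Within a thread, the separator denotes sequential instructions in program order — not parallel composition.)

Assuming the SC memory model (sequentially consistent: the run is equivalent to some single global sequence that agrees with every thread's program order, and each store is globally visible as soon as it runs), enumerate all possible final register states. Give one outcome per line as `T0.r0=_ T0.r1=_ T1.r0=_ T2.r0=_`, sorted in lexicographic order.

T0.r0=0 T0.r1=0 T1.r0=0 T2.r0=1
T0.r0=0 T0.r1=0 T1.r0=1 T2.r0=1
T0.r0=0 T0.r1=1 T1.r0=0 T2.r0=0
T0.r0=0 T0.r1=1 T1.r0=0 T2.r0=1
T0.r0=0 T0.r1=1 T1.r0=1 T2.r0=0
T0.r0=0 T0.r1=1 T1.r0=1 T2.r0=1
T0.r0=1 T0.r1=1 T1.r0=0 T2.r0=0
T0.r0=1 T0.r1=1 T1.r0=0 T2.r0=1
T0.r0=1 T0.r1=1 T1.r0=1 T2.r0=0
T0.r0=1 T0.r1=1 T1.r0=1 T2.r0=1

outcome vector order: (T0.r0,T0.r1,T1.r0,T2.r0)
|SC outcomes| = 10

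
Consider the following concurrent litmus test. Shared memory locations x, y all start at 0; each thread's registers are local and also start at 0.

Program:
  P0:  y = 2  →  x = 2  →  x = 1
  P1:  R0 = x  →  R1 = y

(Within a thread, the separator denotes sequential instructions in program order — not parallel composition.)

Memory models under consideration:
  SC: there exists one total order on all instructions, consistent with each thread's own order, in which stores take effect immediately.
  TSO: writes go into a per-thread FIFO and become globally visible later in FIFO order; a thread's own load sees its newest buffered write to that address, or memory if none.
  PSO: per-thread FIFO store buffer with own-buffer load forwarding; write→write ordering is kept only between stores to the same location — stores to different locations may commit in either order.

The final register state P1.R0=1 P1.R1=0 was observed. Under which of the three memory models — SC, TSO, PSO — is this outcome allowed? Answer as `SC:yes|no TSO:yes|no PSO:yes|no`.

outcome vector order: (P1.R0,P1.R1)
SC: 4 outcomes — {<0 0>, <0 2>, <1 2>, <2 2>}
TSO: 4 outcomes — {<0 0>, <0 2>, <1 2>, <2 2>}
PSO: 6 outcomes — {<0 0>, <0 2>, <1 0>, <1 2>, <2 0>, <2 2>}
target <1 0> ∈ {PSO}

SC:no TSO:no PSO:yes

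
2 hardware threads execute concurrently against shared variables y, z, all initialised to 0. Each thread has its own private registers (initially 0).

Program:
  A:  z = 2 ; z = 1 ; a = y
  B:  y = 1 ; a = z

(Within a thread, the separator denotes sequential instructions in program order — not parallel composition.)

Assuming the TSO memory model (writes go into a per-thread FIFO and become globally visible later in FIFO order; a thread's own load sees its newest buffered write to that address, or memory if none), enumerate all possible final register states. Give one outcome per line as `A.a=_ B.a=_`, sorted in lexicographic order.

outcome vector order: (A.a,B.a)
|TSO outcomes| = 6

A.a=0 B.a=0
A.a=0 B.a=1
A.a=0 B.a=2
A.a=1 B.a=0
A.a=1 B.a=1
A.a=1 B.a=2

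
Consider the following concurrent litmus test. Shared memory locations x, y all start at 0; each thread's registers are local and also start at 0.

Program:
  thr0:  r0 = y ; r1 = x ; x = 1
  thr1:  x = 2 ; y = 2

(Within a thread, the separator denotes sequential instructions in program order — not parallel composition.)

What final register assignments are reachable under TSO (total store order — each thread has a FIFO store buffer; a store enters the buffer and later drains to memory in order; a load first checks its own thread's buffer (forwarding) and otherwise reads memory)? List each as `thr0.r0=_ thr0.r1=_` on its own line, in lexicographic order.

thr0.r0=0 thr0.r1=0
thr0.r0=0 thr0.r1=2
thr0.r0=2 thr0.r1=2

outcome vector order: (thr0.r0,thr0.r1)
|TSO outcomes| = 3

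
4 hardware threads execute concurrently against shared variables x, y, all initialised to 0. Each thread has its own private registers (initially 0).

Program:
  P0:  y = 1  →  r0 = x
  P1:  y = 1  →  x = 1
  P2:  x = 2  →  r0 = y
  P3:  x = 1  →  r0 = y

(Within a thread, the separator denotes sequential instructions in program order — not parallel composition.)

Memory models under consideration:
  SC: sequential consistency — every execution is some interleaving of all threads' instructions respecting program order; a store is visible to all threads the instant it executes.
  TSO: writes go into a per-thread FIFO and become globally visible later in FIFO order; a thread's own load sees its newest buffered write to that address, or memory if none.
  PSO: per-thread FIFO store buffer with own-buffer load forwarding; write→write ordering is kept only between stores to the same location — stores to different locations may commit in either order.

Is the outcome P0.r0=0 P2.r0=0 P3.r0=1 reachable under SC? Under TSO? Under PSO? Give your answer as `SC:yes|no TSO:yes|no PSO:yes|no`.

outcome vector order: (P0.r0,P2.r0,P3.r0)
under SC → 0/1/1, 1/0/0, 1/0/1, 1/1/0, 1/1/1, 2/0/0, 2/0/1, 2/1/0, 2/1/1
under TSO → 0/0/0, 0/0/1, 0/1/0, 0/1/1, 1/0/0, 1/0/1, 1/1/0, 1/1/1, 2/0/0, 2/0/1, 2/1/0, 2/1/1
under PSO → 0/0/0, 0/0/1, 0/1/0, 0/1/1, 1/0/0, 1/0/1, 1/1/0, 1/1/1, 2/0/0, 2/0/1, 2/1/0, 2/1/1
target 0/0/1 ∈ {TSO,PSO}

SC:no TSO:yes PSO:yes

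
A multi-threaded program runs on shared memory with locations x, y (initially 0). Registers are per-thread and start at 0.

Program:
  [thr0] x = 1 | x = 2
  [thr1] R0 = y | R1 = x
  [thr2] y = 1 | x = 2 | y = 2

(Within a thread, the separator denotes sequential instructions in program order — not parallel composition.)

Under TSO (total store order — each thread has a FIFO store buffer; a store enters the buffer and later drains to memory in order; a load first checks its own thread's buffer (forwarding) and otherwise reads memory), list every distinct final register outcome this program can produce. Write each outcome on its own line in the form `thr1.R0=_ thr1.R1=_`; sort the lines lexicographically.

thr1.R0=0 thr1.R1=0
thr1.R0=0 thr1.R1=1
thr1.R0=0 thr1.R1=2
thr1.R0=1 thr1.R1=0
thr1.R0=1 thr1.R1=1
thr1.R0=1 thr1.R1=2
thr1.R0=2 thr1.R1=1
thr1.R0=2 thr1.R1=2

outcome vector order: (thr1.R0,thr1.R1)
|TSO outcomes| = 8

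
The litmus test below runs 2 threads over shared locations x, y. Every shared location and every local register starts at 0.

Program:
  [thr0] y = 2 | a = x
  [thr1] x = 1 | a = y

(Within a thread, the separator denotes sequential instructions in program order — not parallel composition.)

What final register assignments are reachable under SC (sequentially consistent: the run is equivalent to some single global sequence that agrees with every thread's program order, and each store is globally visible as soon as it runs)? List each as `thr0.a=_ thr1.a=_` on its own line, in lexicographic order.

thr0.a=0 thr1.a=2
thr0.a=1 thr1.a=0
thr0.a=1 thr1.a=2

outcome vector order: (thr0.a,thr1.a)
|SC outcomes| = 3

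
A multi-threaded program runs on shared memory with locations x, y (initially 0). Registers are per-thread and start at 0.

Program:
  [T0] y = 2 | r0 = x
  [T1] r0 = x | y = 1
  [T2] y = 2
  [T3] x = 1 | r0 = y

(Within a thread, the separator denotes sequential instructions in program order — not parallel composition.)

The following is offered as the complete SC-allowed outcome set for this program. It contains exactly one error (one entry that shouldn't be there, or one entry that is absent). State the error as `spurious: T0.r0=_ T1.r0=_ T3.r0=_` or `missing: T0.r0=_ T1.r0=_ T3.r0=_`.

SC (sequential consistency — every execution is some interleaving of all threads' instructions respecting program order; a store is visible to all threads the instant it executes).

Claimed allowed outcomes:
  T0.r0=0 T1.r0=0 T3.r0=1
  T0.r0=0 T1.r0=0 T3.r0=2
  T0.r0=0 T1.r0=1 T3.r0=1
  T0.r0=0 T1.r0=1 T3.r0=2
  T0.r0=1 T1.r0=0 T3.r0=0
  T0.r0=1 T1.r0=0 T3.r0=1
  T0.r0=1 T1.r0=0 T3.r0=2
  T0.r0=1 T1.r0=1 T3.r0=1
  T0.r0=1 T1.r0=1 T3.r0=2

missing: T0.r0=1 T1.r0=1 T3.r0=0

outcome vector order: (T0.r0,T1.r0,T3.r0)
[SC] allowed = {001 002 011 012 100 101 102 110 111 112}
SC∖claimed = {110}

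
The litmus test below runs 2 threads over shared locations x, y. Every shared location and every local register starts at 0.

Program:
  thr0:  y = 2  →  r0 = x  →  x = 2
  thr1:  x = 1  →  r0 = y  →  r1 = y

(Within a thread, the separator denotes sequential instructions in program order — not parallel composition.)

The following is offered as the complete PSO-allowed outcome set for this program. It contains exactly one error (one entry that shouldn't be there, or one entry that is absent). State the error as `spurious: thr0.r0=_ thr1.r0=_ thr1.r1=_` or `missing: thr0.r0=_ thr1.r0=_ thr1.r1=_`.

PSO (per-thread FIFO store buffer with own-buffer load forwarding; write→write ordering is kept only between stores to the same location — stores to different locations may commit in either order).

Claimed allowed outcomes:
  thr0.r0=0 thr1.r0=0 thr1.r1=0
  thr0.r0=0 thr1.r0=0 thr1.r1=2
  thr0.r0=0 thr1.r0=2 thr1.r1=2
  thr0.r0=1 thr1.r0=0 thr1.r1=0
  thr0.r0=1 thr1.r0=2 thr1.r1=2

outcome vector order: (thr0.r0,thr1.r0,thr1.r1)
PSO: 6 outcomes — {000; 002; 022; 100; 102; 122}
PSO∖claimed = {102}

missing: thr0.r0=1 thr1.r0=0 thr1.r1=2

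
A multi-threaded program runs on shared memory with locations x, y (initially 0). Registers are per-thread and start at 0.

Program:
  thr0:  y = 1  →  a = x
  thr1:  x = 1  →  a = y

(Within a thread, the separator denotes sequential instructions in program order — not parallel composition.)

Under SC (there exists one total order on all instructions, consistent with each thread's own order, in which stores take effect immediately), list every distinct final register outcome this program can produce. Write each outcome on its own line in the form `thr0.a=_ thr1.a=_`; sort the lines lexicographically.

thr0.a=0 thr1.a=1
thr0.a=1 thr1.a=0
thr0.a=1 thr1.a=1

outcome vector order: (thr0.a,thr1.a)
|SC outcomes| = 3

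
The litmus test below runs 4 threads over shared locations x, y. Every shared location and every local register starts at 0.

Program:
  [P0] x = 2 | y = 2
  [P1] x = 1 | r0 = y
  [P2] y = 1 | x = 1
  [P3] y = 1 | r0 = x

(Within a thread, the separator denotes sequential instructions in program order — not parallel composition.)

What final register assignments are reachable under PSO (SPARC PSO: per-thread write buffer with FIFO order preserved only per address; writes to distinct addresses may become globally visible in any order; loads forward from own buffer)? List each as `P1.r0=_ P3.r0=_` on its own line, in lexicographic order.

P1.r0=0 P3.r0=0
P1.r0=0 P3.r0=1
P1.r0=0 P3.r0=2
P1.r0=1 P3.r0=0
P1.r0=1 P3.r0=1
P1.r0=1 P3.r0=2
P1.r0=2 P3.r0=0
P1.r0=2 P3.r0=1
P1.r0=2 P3.r0=2

outcome vector order: (P1.r0,P3.r0)
|PSO outcomes| = 9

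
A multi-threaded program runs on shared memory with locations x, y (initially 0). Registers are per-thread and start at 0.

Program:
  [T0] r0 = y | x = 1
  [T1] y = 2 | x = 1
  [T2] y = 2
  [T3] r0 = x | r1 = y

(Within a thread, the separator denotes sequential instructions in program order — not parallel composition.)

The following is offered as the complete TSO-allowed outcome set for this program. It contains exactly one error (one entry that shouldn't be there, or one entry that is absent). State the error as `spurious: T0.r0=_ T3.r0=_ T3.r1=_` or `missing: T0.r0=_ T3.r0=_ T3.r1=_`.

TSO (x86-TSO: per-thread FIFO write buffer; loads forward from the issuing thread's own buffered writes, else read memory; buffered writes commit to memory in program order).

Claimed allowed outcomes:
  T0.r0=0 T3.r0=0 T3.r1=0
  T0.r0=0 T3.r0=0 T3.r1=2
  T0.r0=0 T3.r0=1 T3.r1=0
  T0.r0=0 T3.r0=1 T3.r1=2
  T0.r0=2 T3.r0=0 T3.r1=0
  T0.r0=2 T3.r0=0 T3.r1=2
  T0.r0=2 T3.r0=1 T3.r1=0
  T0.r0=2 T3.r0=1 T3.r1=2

spurious: T0.r0=2 T3.r0=1 T3.r1=0

outcome vector order: (T0.r0,T3.r0,T3.r1)
under TSO → <0 0 0>, <0 0 2>, <0 1 0>, <0 1 2>, <2 0 0>, <2 0 2>, <2 1 2>
claimed∖TSO = {<2 1 0>}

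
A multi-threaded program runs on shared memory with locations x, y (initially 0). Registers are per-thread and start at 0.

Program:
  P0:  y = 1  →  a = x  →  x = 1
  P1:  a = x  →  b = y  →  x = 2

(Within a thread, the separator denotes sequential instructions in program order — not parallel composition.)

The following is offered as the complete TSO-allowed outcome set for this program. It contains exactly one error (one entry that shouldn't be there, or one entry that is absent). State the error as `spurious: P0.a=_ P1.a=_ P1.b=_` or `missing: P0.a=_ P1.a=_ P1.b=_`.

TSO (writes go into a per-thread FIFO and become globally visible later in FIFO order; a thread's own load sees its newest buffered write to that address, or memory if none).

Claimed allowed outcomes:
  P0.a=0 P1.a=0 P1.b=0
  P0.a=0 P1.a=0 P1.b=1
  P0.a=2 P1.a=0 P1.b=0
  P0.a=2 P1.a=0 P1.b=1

missing: P0.a=0 P1.a=1 P1.b=1

outcome vector order: (P0.a,P1.a,P1.b)
TSO: 5 outcomes — {000 001 011 200 201}
TSO∖claimed = {011}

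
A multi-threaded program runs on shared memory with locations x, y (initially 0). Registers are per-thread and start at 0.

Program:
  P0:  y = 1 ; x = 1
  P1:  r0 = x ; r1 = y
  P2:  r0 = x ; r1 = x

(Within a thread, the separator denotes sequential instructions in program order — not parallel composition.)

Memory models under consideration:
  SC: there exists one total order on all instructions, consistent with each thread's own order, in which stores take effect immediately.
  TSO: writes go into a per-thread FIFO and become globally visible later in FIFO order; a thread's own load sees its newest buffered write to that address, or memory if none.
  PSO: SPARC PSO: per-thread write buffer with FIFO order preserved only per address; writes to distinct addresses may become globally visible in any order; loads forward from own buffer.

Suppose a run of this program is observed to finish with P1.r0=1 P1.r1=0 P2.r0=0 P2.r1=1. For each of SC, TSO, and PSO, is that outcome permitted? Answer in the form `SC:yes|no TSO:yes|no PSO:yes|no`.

SC:no TSO:no PSO:yes

outcome vector order: (P1.r0,P1.r1,P2.r0,P2.r1)
SC (9): 0/0/0/0 0/0/0/1 0/0/1/1 0/1/0/0 0/1/0/1 0/1/1/1 1/1/0/0 1/1/0/1 1/1/1/1
TSO (9): 0/0/0/0 0/0/0/1 0/0/1/1 0/1/0/0 0/1/0/1 0/1/1/1 1/1/0/0 1/1/0/1 1/1/1/1
PSO (12): 0/0/0/0 0/0/0/1 0/0/1/1 0/1/0/0 0/1/0/1 0/1/1/1 1/0/0/0 1/0/0/1 1/0/1/1 1/1/0/0 1/1/0/1 1/1/1/1
target 1/0/0/1 ∈ {PSO}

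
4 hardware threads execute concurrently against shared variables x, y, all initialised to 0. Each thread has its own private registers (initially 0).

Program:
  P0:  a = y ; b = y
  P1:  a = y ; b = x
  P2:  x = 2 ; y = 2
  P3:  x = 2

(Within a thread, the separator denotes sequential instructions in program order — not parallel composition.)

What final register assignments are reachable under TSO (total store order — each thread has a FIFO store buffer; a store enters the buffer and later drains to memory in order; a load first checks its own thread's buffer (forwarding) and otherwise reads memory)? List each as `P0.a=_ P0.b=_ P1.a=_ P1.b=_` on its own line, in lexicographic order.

outcome vector order: (P0.a,P0.b,P1.a,P1.b)
|TSO outcomes| = 9

P0.a=0 P0.b=0 P1.a=0 P1.b=0
P0.a=0 P0.b=0 P1.a=0 P1.b=2
P0.a=0 P0.b=0 P1.a=2 P1.b=2
P0.a=0 P0.b=2 P1.a=0 P1.b=0
P0.a=0 P0.b=2 P1.a=0 P1.b=2
P0.a=0 P0.b=2 P1.a=2 P1.b=2
P0.a=2 P0.b=2 P1.a=0 P1.b=0
P0.a=2 P0.b=2 P1.a=0 P1.b=2
P0.a=2 P0.b=2 P1.a=2 P1.b=2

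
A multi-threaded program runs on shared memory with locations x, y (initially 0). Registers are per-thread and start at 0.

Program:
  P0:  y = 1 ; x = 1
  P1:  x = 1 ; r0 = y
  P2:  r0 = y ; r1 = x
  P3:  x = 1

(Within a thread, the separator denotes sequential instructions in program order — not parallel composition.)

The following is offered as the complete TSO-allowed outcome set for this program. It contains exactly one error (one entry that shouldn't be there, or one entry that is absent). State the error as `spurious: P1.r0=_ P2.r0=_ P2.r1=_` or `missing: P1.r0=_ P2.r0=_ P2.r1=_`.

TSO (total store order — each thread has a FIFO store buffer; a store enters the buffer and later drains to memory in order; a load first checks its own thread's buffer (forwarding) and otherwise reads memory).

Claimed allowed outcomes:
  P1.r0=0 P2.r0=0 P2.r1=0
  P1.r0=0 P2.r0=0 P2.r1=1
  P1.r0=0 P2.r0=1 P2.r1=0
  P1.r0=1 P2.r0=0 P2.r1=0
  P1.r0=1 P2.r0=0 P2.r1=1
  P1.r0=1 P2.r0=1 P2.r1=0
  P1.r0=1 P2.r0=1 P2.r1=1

missing: P1.r0=0 P2.r0=1 P2.r1=1

outcome vector order: (P1.r0,P2.r0,P2.r1)
under TSO → (0,0,0), (0,0,1), (0,1,0), (0,1,1), (1,0,0), (1,0,1), (1,1,0), (1,1,1)
TSO∖claimed = {(0,1,1)}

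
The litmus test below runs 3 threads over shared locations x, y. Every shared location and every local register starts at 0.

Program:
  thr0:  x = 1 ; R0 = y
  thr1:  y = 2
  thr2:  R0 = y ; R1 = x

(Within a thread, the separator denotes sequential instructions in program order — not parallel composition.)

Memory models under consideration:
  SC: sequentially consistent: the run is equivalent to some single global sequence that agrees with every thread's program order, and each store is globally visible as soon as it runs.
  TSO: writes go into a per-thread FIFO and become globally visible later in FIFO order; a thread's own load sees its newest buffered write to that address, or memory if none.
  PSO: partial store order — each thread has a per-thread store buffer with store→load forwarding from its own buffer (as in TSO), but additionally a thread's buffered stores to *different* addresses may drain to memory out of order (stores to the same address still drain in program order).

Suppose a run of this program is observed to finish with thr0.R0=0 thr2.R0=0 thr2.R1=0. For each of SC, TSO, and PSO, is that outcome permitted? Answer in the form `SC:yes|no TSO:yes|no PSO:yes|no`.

SC:yes TSO:yes PSO:yes

outcome vector order: (thr0.R0,thr2.R0,thr2.R1)
SC: 7 outcomes — {<0 0 0>, <0 0 1>, <0 2 1>, <2 0 0>, <2 0 1>, <2 2 0>, <2 2 1>}
TSO: 8 outcomes — {<0 0 0>, <0 0 1>, <0 2 0>, <0 2 1>, <2 0 0>, <2 0 1>, <2 2 0>, <2 2 1>}
PSO: 8 outcomes — {<0 0 0>, <0 0 1>, <0 2 0>, <0 2 1>, <2 0 0>, <2 0 1>, <2 2 0>, <2 2 1>}
target <0 0 0> ∈ {SC,TSO,PSO}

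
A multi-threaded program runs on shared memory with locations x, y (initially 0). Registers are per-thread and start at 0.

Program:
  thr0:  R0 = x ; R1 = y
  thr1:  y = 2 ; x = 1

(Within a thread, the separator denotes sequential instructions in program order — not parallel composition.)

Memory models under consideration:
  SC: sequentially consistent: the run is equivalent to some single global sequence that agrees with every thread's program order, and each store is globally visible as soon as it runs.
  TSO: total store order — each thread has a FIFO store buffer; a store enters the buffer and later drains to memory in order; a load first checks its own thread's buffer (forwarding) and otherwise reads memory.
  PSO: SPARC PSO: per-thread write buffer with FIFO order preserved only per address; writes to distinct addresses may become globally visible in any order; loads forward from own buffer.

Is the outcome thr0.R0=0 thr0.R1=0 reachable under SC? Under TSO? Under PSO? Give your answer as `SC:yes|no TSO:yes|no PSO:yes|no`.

SC:yes TSO:yes PSO:yes

outcome vector order: (thr0.R0,thr0.R1)
[SC] allowed = {00; 02; 12}
[TSO] allowed = {00; 02; 12}
[PSO] allowed = {00; 02; 10; 12}
target 00 ∈ {SC,TSO,PSO}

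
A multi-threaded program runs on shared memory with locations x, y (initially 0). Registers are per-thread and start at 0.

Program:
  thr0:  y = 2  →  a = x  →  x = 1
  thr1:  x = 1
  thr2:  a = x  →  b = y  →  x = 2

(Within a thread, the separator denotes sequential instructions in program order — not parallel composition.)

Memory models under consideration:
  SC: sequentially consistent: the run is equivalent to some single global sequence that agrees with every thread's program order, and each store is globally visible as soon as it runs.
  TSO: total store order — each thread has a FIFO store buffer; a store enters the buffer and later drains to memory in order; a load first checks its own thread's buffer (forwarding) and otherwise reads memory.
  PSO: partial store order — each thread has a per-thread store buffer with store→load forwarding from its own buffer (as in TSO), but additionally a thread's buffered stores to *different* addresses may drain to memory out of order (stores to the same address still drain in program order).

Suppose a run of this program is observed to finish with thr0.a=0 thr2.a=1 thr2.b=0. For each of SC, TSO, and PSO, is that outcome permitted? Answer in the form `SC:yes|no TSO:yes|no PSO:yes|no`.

outcome vector order: (thr0.a,thr2.a,thr2.b)
under SC → <0 0 0> <0 0 2> <0 1 2> <1 0 0> <1 0 2> <1 1 0> <1 1 2> <2 0 0> <2 0 2> <2 1 0> <2 1 2>
under TSO → <0 0 0> <0 0 2> <0 1 0> <0 1 2> <1 0 0> <1 0 2> <1 1 0> <1 1 2> <2 0 0> <2 0 2> <2 1 0> <2 1 2>
under PSO → <0 0 0> <0 0 2> <0 1 0> <0 1 2> <1 0 0> <1 0 2> <1 1 0> <1 1 2> <2 0 0> <2 0 2> <2 1 0> <2 1 2>
target <0 1 0> ∈ {TSO,PSO}

SC:no TSO:yes PSO:yes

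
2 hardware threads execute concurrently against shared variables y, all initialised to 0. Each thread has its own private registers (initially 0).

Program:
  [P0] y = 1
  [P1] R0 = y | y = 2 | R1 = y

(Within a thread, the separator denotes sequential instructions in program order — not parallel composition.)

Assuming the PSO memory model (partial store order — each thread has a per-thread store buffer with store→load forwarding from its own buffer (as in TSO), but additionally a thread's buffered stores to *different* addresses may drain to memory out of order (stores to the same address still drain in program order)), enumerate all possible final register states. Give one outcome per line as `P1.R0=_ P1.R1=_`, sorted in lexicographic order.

outcome vector order: (P1.R0,P1.R1)
|PSO outcomes| = 3

P1.R0=0 P1.R1=1
P1.R0=0 P1.R1=2
P1.R0=1 P1.R1=2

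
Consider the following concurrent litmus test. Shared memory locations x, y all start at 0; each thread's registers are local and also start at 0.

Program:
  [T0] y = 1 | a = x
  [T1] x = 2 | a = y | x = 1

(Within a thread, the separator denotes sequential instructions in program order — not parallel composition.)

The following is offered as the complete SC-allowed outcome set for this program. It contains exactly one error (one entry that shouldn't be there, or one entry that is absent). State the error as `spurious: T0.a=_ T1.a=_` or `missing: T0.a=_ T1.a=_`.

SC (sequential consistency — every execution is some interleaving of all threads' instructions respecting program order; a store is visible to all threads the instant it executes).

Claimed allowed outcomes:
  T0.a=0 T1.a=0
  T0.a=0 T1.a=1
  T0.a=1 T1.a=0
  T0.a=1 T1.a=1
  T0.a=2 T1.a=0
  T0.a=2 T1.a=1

outcome vector order: (T0.a,T1.a)
SC: 5 outcomes — {0/1 1/0 1/1 2/0 2/1}
claimed∖SC = {0/0}

spurious: T0.a=0 T1.a=0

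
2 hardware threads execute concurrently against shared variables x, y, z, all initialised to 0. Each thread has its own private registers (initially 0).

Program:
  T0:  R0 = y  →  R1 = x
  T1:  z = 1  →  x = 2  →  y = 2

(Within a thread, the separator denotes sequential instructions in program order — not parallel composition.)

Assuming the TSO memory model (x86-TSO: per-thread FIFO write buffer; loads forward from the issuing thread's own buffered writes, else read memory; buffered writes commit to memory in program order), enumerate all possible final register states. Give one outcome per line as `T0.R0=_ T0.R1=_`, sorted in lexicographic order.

T0.R0=0 T0.R1=0
T0.R0=0 T0.R1=2
T0.R0=2 T0.R1=2

outcome vector order: (T0.R0,T0.R1)
|TSO outcomes| = 3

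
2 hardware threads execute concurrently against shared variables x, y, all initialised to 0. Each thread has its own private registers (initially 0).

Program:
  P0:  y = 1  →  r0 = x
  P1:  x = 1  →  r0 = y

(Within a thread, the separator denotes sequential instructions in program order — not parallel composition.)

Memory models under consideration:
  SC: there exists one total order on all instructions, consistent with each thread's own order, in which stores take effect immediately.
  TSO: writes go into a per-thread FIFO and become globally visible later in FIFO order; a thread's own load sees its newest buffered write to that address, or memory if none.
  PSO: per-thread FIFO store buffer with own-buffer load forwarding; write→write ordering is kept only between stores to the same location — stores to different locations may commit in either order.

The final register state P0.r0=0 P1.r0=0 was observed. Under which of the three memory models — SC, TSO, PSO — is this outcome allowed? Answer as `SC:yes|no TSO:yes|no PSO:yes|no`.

outcome vector order: (P0.r0,P1.r0)
SC: 3 outcomes — {(0,1), (1,0), (1,1)}
TSO: 4 outcomes — {(0,0), (0,1), (1,0), (1,1)}
PSO: 4 outcomes — {(0,0), (0,1), (1,0), (1,1)}
target (0,0) ∈ {TSO,PSO}

SC:no TSO:yes PSO:yes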